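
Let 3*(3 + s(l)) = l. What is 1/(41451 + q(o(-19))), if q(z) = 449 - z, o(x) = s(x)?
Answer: 3/125728 ≈ 2.3861e-5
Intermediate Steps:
s(l) = -3 + l/3
o(x) = -3 + x/3
1/(41451 + q(o(-19))) = 1/(41451 + (449 - (-3 + (1/3)*(-19)))) = 1/(41451 + (449 - (-3 - 19/3))) = 1/(41451 + (449 - 1*(-28/3))) = 1/(41451 + (449 + 28/3)) = 1/(41451 + 1375/3) = 1/(125728/3) = 3/125728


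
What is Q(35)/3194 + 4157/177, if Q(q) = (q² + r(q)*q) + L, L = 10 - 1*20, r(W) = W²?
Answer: 10540694/282669 ≈ 37.290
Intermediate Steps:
L = -10 (L = 10 - 20 = -10)
Q(q) = -10 + q² + q³ (Q(q) = (q² + q²*q) - 10 = (q² + q³) - 10 = -10 + q² + q³)
Q(35)/3194 + 4157/177 = (-10 + 35² + 35³)/3194 + 4157/177 = (-10 + 1225 + 42875)*(1/3194) + 4157*(1/177) = 44090*(1/3194) + 4157/177 = 22045/1597 + 4157/177 = 10540694/282669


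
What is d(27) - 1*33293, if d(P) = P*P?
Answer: -32564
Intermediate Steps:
d(P) = P²
d(27) - 1*33293 = 27² - 1*33293 = 729 - 33293 = -32564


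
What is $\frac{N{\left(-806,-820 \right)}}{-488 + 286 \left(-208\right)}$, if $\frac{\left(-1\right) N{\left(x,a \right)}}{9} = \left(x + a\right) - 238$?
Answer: $- \frac{233}{833} \approx -0.27971$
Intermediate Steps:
$N{\left(x,a \right)} = 2142 - 9 a - 9 x$ ($N{\left(x,a \right)} = - 9 \left(\left(x + a\right) - 238\right) = - 9 \left(\left(a + x\right) - 238\right) = - 9 \left(-238 + a + x\right) = 2142 - 9 a - 9 x$)
$\frac{N{\left(-806,-820 \right)}}{-488 + 286 \left(-208\right)} = \frac{2142 - -7380 - -7254}{-488 + 286 \left(-208\right)} = \frac{2142 + 7380 + 7254}{-488 - 59488} = \frac{16776}{-59976} = 16776 \left(- \frac{1}{59976}\right) = - \frac{233}{833}$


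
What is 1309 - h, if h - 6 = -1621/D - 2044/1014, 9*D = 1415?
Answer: 943621468/717405 ≈ 1315.3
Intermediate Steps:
D = 1415/9 (D = (⅑)*1415 = 1415/9 ≈ 157.22)
h = -4538323/717405 (h = 6 + (-1621/1415/9 - 2044/1014) = 6 + (-1621*9/1415 - 2044*1/1014) = 6 + (-14589/1415 - 1022/507) = 6 - 8842753/717405 = -4538323/717405 ≈ -6.3260)
1309 - h = 1309 - 1*(-4538323/717405) = 1309 + 4538323/717405 = 943621468/717405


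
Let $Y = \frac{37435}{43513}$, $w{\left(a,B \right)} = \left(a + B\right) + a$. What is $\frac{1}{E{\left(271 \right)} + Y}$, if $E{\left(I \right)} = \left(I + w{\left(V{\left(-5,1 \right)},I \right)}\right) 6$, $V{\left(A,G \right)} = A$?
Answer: $\frac{43513}{138930931} \approx 0.0003132$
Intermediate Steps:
$w{\left(a,B \right)} = B + 2 a$ ($w{\left(a,B \right)} = \left(B + a\right) + a = B + 2 a$)
$E{\left(I \right)} = -60 + 12 I$ ($E{\left(I \right)} = \left(I + \left(I + 2 \left(-5\right)\right)\right) 6 = \left(I + \left(I - 10\right)\right) 6 = \left(I + \left(-10 + I\right)\right) 6 = \left(-10 + 2 I\right) 6 = -60 + 12 I$)
$Y = \frac{37435}{43513}$ ($Y = 37435 \cdot \frac{1}{43513} = \frac{37435}{43513} \approx 0.86032$)
$\frac{1}{E{\left(271 \right)} + Y} = \frac{1}{\left(-60 + 12 \cdot 271\right) + \frac{37435}{43513}} = \frac{1}{\left(-60 + 3252\right) + \frac{37435}{43513}} = \frac{1}{3192 + \frac{37435}{43513}} = \frac{1}{\frac{138930931}{43513}} = \frac{43513}{138930931}$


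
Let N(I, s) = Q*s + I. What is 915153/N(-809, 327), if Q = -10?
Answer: -915153/4079 ≈ -224.36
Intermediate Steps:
N(I, s) = I - 10*s (N(I, s) = -10*s + I = I - 10*s)
915153/N(-809, 327) = 915153/(-809 - 10*327) = 915153/(-809 - 3270) = 915153/(-4079) = 915153*(-1/4079) = -915153/4079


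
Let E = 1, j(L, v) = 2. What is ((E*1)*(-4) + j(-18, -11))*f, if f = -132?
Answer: 264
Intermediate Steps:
((E*1)*(-4) + j(-18, -11))*f = ((1*1)*(-4) + 2)*(-132) = (1*(-4) + 2)*(-132) = (-4 + 2)*(-132) = -2*(-132) = 264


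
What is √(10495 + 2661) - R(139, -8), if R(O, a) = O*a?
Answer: 1112 + 2*√3289 ≈ 1226.7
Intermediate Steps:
√(10495 + 2661) - R(139, -8) = √(10495 + 2661) - 139*(-8) = √13156 - 1*(-1112) = 2*√3289 + 1112 = 1112 + 2*√3289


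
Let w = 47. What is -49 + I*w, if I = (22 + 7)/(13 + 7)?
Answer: 383/20 ≈ 19.150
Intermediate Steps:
I = 29/20 ≈ 1.4500
-49 + I*w = -49 + (29/20)*47 = -49 + 1363/20 = 383/20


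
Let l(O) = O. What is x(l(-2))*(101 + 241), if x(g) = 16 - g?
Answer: 6156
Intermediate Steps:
x(l(-2))*(101 + 241) = (16 - 1*(-2))*(101 + 241) = (16 + 2)*342 = 18*342 = 6156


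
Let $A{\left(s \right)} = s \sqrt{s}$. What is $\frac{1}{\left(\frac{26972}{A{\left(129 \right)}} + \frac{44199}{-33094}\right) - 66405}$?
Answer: $- \frac{14193336082055917914}{942527366138873487155755} - \frac{346424581729488 \sqrt{129}}{942527366138873487155755} \approx -1.5063 \cdot 10^{-5}$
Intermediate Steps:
$A{\left(s \right)} = s^{\frac{3}{2}}$
$\frac{1}{\left(\frac{26972}{A{\left(129 \right)}} + \frac{44199}{-33094}\right) - 66405} = \frac{1}{\left(\frac{26972}{129^{\frac{3}{2}}} + \frac{44199}{-33094}\right) - 66405} = \frac{1}{\left(\frac{26972}{129 \sqrt{129}} + 44199 \left(- \frac{1}{33094}\right)\right) - 66405} = \frac{1}{\left(26972 \frac{\sqrt{129}}{16641} - \frac{44199}{33094}\right) - 66405} = \frac{1}{\left(\frac{26972 \sqrt{129}}{16641} - \frac{44199}{33094}\right) - 66405} = \frac{1}{\left(- \frac{44199}{33094} + \frac{26972 \sqrt{129}}{16641}\right) - 66405} = \frac{1}{- \frac{2197651269}{33094} + \frac{26972 \sqrt{129}}{16641}}$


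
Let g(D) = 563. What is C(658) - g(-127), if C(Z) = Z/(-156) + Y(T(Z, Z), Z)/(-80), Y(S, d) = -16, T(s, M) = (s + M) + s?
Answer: -221137/390 ≈ -567.02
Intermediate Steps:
T(s, M) = M + 2*s (T(s, M) = (M + s) + s = M + 2*s)
C(Z) = ⅕ - Z/156 (C(Z) = Z/(-156) - 16/(-80) = Z*(-1/156) - 16*(-1/80) = -Z/156 + ⅕ = ⅕ - Z/156)
C(658) - g(-127) = (⅕ - 1/156*658) - 1*563 = (⅕ - 329/78) - 563 = -1567/390 - 563 = -221137/390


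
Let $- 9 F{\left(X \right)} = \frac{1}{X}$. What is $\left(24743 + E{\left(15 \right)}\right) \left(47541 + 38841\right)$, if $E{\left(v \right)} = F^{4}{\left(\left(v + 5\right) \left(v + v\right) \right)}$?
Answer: $\frac{100966695900379200004799}{47239200000000} \approx 2.1374 \cdot 10^{9}$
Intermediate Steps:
$F{\left(X \right)} = - \frac{1}{9 X}$
$E{\left(v \right)} = \frac{1}{104976 v^{4} \left(5 + v\right)^{4}}$ ($E{\left(v \right)} = \left(- \frac{1}{9 \left(v + 5\right) \left(v + v\right)}\right)^{4} = \left(- \frac{1}{9 \left(5 + v\right) 2 v}\right)^{4} = \left(- \frac{1}{9 \cdot 2 v \left(5 + v\right)}\right)^{4} = \left(- \frac{\frac{1}{2} \frac{1}{v} \frac{1}{5 + v}}{9}\right)^{4} = \left(- \frac{1}{18 v \left(5 + v\right)}\right)^{4} = \frac{1}{104976 v^{4} \left(5 + v\right)^{4}}$)
$\left(24743 + E{\left(15 \right)}\right) \left(47541 + 38841\right) = \left(24743 + \frac{1}{104976 \cdot 50625 \left(5 + 15\right)^{4}}\right) \left(47541 + 38841\right) = \left(24743 + \frac{1}{104976} \cdot \frac{1}{50625} \cdot \frac{1}{160000}\right) 86382 = \left(24743 + \frac{1}{850305600000000}\right) 86382 = \frac{21039111460800000001}{850305600000000} \cdot 86382 = \frac{100966695900379200004799}{47239200000000}$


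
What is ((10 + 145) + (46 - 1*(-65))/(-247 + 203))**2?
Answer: 45010681/1936 ≈ 23249.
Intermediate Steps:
((10 + 145) + (46 - 1*(-65))/(-247 + 203))**2 = (155 + (46 + 65)/(-44))**2 = (155 + 111*(-1/44))**2 = (155 - 111/44)**2 = (6709/44)**2 = 45010681/1936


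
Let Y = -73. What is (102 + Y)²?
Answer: 841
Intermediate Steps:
(102 + Y)² = (102 - 73)² = 29² = 841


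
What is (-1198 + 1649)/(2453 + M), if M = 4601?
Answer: 451/7054 ≈ 0.063935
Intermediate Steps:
(-1198 + 1649)/(2453 + M) = (-1198 + 1649)/(2453 + 4601) = 451/7054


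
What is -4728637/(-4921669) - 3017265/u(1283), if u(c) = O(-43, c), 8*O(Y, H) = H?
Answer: -118793770081009/6314501327 ≈ -18813.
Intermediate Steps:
O(Y, H) = H/8
u(c) = c/8
-4728637/(-4921669) - 3017265/u(1283) = -4728637/(-4921669) - 3017265/((⅛)*1283) = -4728637*(-1/4921669) - 3017265/1283/8 = 4728637/4921669 - 3017265*8/1283 = 4728637/4921669 - 24138120/1283 = -118793770081009/6314501327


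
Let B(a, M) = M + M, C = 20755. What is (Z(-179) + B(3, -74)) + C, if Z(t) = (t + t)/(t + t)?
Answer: 20608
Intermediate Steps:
B(a, M) = 2*M
Z(t) = 1 (Z(t) = (2*t)/((2*t)) = (2*t)*(1/(2*t)) = 1)
(Z(-179) + B(3, -74)) + C = (1 + 2*(-74)) + 20755 = (1 - 148) + 20755 = -147 + 20755 = 20608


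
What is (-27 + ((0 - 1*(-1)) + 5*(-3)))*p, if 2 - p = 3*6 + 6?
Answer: 902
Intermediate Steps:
p = -22 (p = 2 - (3*6 + 6) = 2 - (18 + 6) = 2 - 1*24 = 2 - 24 = -22)
(-27 + ((0 - 1*(-1)) + 5*(-3)))*p = (-27 + ((0 - 1*(-1)) + 5*(-3)))*(-22) = (-27 + ((0 + 1) - 15))*(-22) = (-27 + (1 - 15))*(-22) = (-27 - 14)*(-22) = -41*(-22) = 902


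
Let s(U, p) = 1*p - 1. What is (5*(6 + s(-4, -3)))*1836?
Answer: 18360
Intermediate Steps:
s(U, p) = -1 + p (s(U, p) = p - 1 = -1 + p)
(5*(6 + s(-4, -3)))*1836 = (5*(6 + (-1 - 3)))*1836 = (5*(6 - 4))*1836 = (5*2)*1836 = 10*1836 = 18360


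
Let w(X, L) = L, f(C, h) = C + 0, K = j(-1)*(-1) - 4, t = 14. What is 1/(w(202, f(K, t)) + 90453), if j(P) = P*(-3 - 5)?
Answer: 1/90441 ≈ 1.1057e-5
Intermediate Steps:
j(P) = -8*P (j(P) = P*(-8) = -8*P)
K = -12 (K = -8*(-1)*(-1) - 4 = 8*(-1) - 4 = -8 - 4 = -12)
f(C, h) = C
1/(w(202, f(K, t)) + 90453) = 1/(-12 + 90453) = 1/90441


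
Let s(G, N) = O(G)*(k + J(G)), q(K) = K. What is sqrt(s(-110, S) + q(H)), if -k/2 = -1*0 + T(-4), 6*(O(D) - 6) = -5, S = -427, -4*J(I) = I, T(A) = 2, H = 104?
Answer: sqrt(8115)/6 ≈ 15.014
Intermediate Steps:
J(I) = -I/4
O(D) = 31/6 (O(D) = 6 + (1/6)*(-5) = 6 - 5/6 = 31/6)
k = -4 (k = -2*(-1*0 + 2) = -2*(0 + 2) = -2*2 = -4)
s(G, N) = -62/3 - 31*G/24 (s(G, N) = 31*(-4 - G/4)/6 = -62/3 - 31*G/24)
sqrt(s(-110, S) + q(H)) = sqrt((-62/3 - 31/24*(-110)) + 104) = sqrt((-62/3 + 1705/12) + 104) = sqrt(1457/12 + 104) = sqrt(2705/12) = sqrt(8115)/6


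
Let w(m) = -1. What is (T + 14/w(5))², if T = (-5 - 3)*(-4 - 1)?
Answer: 676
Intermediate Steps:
T = 40 (T = -8*(-5) = 40)
(T + 14/w(5))² = (40 + 14/(-1))² = (40 + 14*(-1))² = (40 - 14)² = 26² = 676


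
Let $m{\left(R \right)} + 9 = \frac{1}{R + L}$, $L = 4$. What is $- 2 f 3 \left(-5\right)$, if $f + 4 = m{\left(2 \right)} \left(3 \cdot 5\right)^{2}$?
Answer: $-59745$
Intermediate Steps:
$m{\left(R \right)} = -9 + \frac{1}{4 + R}$ ($m{\left(R \right)} = -9 + \frac{1}{R + 4} = -9 + \frac{1}{4 + R}$)
$f = - \frac{3983}{2}$ ($f = -4 + \frac{-35 - 18}{4 + 2} \left(3 \cdot 5\right)^{2} = -4 + \frac{-35 - 18}{6} \cdot 15^{2} = -4 + \frac{1}{6} \left(-53\right) 225 = -4 - \frac{3975}{2} = - \frac{3983}{2} \approx -1991.5$)
$- 2 f 3 \left(-5\right) = \left(-2\right) \left(- \frac{3983}{2}\right) 3 \left(-5\right) = 3983 \left(-15\right) = -59745$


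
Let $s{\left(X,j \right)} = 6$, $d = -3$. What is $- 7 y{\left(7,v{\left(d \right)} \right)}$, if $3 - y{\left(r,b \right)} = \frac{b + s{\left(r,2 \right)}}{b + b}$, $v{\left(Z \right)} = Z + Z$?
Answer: $-21$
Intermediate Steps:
$v{\left(Z \right)} = 2 Z$
$y{\left(r,b \right)} = 3 - \frac{6 + b}{2 b}$ ($y{\left(r,b \right)} = 3 - \frac{b + 6}{b + b} = 3 - \frac{6 + b}{2 b}$)
$- 7 y{\left(7,v{\left(d \right)} \right)} = - 7 \left(\frac{5}{2} - \frac{3}{2 \left(-3\right)}\right) = - 7 \left(\frac{5}{2} - \frac{3}{-6}\right) = - 7 \left(\frac{5}{2} - - \frac{1}{2}\right) = - 7 \left(\frac{5}{2} + \frac{1}{2}\right) = \left(-7\right) 3 = -21$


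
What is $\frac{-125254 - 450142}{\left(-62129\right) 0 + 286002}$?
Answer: $- \frac{287698}{143001} \approx -2.0119$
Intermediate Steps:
$\frac{-125254 - 450142}{\left(-62129\right) 0 + 286002} = - \frac{575396}{0 + 286002} = - \frac{575396}{286002} = \left(-575396\right) \frac{1}{286002} = - \frac{287698}{143001}$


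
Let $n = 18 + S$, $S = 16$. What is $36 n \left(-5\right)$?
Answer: $-6120$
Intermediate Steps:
$n = 34$ ($n = 18 + 16 = 34$)
$36 n \left(-5\right) = 36 \cdot 34 \left(-5\right) = 1224 \left(-5\right) = -6120$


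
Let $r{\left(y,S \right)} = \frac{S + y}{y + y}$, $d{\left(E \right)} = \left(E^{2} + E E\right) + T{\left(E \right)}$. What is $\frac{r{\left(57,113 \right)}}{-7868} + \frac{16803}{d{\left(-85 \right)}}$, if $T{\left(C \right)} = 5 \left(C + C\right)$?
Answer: $\frac{1883646557}{1524818400} \approx 1.2353$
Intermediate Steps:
$T{\left(C \right)} = 10 C$ ($T{\left(C \right)} = 5 \cdot 2 C = 10 C$)
$d{\left(E \right)} = 2 E^{2} + 10 E$ ($d{\left(E \right)} = \left(E^{2} + E E\right) + 10 E = \left(E^{2} + E^{2}\right) + 10 E = 2 E^{2} + 10 E$)
$r{\left(y,S \right)} = \frac{S + y}{2 y}$
$\frac{r{\left(57,113 \right)}}{-7868} + \frac{16803}{d{\left(-85 \right)}} = \frac{\frac{1}{2} \cdot \frac{1}{57} \left(113 + 57\right)}{-7868} + \frac{16803}{2 \left(-85\right) \left(5 - 85\right)} = \frac{1}{2} \cdot \frac{1}{57} \cdot 170 \left(- \frac{1}{7868}\right) + \frac{16803}{2 \left(-85\right) \left(-80\right)} = \frac{85}{57} \left(- \frac{1}{7868}\right) + \frac{16803}{13600} = - \frac{85}{448476} + 16803 \cdot \frac{1}{13600} = - \frac{85}{448476} + \frac{16803}{13600} = \frac{1883646557}{1524818400}$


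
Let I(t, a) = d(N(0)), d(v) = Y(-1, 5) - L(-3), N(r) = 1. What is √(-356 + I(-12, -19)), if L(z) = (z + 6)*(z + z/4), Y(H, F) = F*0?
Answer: I*√1379/2 ≈ 18.567*I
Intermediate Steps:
Y(H, F) = 0
L(z) = 5*z*(6 + z)/4 (L(z) = (6 + z)*(z + z*(¼)) = (6 + z)*(z + z/4) = (6 + z)*(5*z/4) = 5*z*(6 + z)/4)
d(v) = 45/4 (d(v) = 0 - 5*(-3)*(6 - 3)/4 = 0 - 5*(-3)*3/4 = 0 - 1*(-45/4) = 0 + 45/4 = 45/4)
I(t, a) = 45/4
√(-356 + I(-12, -19)) = √(-356 + 45/4) = √(-1379/4) = I*√1379/2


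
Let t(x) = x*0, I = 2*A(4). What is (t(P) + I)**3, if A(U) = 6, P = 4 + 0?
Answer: 1728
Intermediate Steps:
P = 4
I = 12 (I = 2*6 = 12)
t(x) = 0
(t(P) + I)**3 = (0 + 12)**3 = 12**3 = 1728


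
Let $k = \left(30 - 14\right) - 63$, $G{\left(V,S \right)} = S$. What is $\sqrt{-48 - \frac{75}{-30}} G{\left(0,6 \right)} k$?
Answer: $- 141 i \sqrt{182} \approx - 1902.2 i$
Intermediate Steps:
$k = -47$ ($k = 16 - 63 = -47$)
$\sqrt{-48 - \frac{75}{-30}} G{\left(0,6 \right)} k = \sqrt{-48 - \frac{75}{-30}} \cdot 6 \left(-47\right) = \sqrt{-48 - - \frac{5}{2}} \cdot 6 \left(-47\right) = \sqrt{-48 + \frac{5}{2}} \cdot 6 \left(-47\right) = \sqrt{- \frac{91}{2}} \cdot 6 \left(-47\right) = \frac{i \sqrt{182}}{2} \cdot 6 \left(-47\right) = 3 i \sqrt{182} \left(-47\right) = - 141 i \sqrt{182}$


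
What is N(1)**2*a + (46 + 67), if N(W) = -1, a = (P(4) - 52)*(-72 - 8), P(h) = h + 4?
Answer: 3633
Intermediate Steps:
P(h) = 4 + h
a = 3520 (a = ((4 + 4) - 52)*(-72 - 8) = (8 - 52)*(-80) = -44*(-80) = 3520)
N(1)**2*a + (46 + 67) = (-1)**2*3520 + (46 + 67) = 1*3520 + 113 = 3520 + 113 = 3633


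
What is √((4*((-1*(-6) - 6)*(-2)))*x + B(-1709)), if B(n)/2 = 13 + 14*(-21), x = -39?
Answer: I*√562 ≈ 23.707*I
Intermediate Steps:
B(n) = -562 (B(n) = 2*(13 + 14*(-21)) = 2*(13 - 294) = 2*(-281) = -562)
√((4*((-1*(-6) - 6)*(-2)))*x + B(-1709)) = √((4*((-1*(-6) - 6)*(-2)))*(-39) - 562) = √((4*((6 - 6)*(-2)))*(-39) - 562) = √((4*(0*(-2)))*(-39) - 562) = √((4*0)*(-39) - 562) = √(0*(-39) - 562) = √(0 - 562) = √(-562) = I*√562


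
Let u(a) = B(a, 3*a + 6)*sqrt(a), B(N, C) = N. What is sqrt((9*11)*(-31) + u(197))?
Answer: sqrt(-3069 + 197*sqrt(197)) ≈ 17.435*I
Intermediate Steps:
u(a) = a**(3/2) (u(a) = a*sqrt(a) = a**(3/2))
sqrt((9*11)*(-31) + u(197)) = sqrt((9*11)*(-31) + 197**(3/2)) = sqrt(99*(-31) + 197*sqrt(197)) = sqrt(-3069 + 197*sqrt(197))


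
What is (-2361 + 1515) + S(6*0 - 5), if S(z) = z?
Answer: -851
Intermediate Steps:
(-2361 + 1515) + S(6*0 - 5) = (-2361 + 1515) + (6*0 - 5) = -846 + (0 - 5) = -846 - 5 = -851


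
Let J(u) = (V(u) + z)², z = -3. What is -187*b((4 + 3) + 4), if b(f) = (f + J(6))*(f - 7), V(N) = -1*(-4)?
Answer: -8976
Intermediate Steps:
V(N) = 4
J(u) = 1 (J(u) = (4 - 3)² = 1² = 1)
b(f) = (1 + f)*(-7 + f) (b(f) = (f + 1)*(f - 7) = (1 + f)*(-7 + f))
-187*b((4 + 3) + 4) = -187*(-7 + ((4 + 3) + 4)² - 6*((4 + 3) + 4)) = -187*(-7 + (7 + 4)² - 6*(7 + 4)) = -187*(-7 + 11² - 6*11) = -187*(-7 + 121 - 66) = -187*48 = -8976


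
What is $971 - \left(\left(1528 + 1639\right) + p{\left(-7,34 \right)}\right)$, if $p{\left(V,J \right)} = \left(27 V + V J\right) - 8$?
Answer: $-1761$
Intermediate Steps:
$p{\left(V,J \right)} = -8 + 27 V + J V$ ($p{\left(V,J \right)} = \left(27 V + J V\right) - 8 = -8 + 27 V + J V$)
$971 - \left(\left(1528 + 1639\right) + p{\left(-7,34 \right)}\right) = 971 - \left(\left(1528 + 1639\right) + \left(-8 + 27 \left(-7\right) + 34 \left(-7\right)\right)\right) = 971 - \left(3167 - 435\right) = 971 - 2732 = -1761$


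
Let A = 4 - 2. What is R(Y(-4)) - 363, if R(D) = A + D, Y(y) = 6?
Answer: -355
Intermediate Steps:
A = 2
R(D) = 2 + D
R(Y(-4)) - 363 = (2 + 6) - 363 = 8 - 363 = -355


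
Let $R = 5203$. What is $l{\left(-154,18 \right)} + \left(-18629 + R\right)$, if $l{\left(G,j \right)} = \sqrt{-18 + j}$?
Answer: $-13426$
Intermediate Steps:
$l{\left(-154,18 \right)} + \left(-18629 + R\right) = \sqrt{-18 + 18} + \left(-18629 + 5203\right) = \sqrt{0} - 13426 = 0 - 13426 = -13426$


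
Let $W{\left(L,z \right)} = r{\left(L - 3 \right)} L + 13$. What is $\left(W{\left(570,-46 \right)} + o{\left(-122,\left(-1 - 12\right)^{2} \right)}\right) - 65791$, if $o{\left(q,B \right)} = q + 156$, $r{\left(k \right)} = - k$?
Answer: $-388934$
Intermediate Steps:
$o{\left(q,B \right)} = 156 + q$
$W{\left(L,z \right)} = 13 + L \left(3 - L\right)$ ($W{\left(L,z \right)} = - (L - 3) L + 13 = - (-3 + L) L + 13 = \left(3 - L\right) L + 13 = L \left(3 - L\right) + 13 = 13 + L \left(3 - L\right)$)
$\left(W{\left(570,-46 \right)} + o{\left(-122,\left(-1 - 12\right)^{2} \right)}\right) - 65791 = \left(\left(13 - 570 \left(-3 + 570\right)\right) + \left(156 - 122\right)\right) - 65791 = \left(\left(13 - 570 \cdot 567\right) + 34\right) - 65791 = \left(\left(13 - 323190\right) + 34\right) - 65791 = \left(-323177 + 34\right) - 65791 = -323143 - 65791 = -388934$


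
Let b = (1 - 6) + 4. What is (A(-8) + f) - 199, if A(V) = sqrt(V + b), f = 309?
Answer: 110 + 3*I ≈ 110.0 + 3.0*I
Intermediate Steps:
b = -1 (b = -5 + 4 = -1)
A(V) = sqrt(-1 + V) (A(V) = sqrt(V - 1) = sqrt(-1 + V))
(A(-8) + f) - 199 = (sqrt(-1 - 8) + 309) - 199 = (sqrt(-9) + 309) - 199 = (3*I + 309) - 199 = (309 + 3*I) - 199 = 110 + 3*I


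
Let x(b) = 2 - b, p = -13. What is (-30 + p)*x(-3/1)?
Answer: -215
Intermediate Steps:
(-30 + p)*x(-3/1) = (-30 - 13)*(2 - (-3)/1) = -43*(2 - (-3)) = -43*(2 - 1*(-3)) = -43*(2 + 3) = -43*5 = -215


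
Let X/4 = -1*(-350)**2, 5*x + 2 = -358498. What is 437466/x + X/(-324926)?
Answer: -1273941399/277347550 ≈ -4.5933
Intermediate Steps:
x = -71700 (x = -2/5 + (1/5)*(-358498) = -2/5 - 358498/5 = -71700)
X = -490000 (X = 4*(-1*(-350)**2) = 4*(-1*122500) = 4*(-122500) = -490000)
437466/x + X/(-324926) = 437466/(-71700) - 490000/(-324926) = 437466*(-1/71700) - 490000*(-1/324926) = -72911/11950 + 35000/23209 = -1273941399/277347550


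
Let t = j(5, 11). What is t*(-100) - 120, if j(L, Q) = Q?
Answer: -1220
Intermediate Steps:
t = 11
t*(-100) - 120 = 11*(-100) - 120 = -1100 - 120 = -1220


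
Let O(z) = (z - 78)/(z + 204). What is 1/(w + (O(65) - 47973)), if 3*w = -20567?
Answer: -807/44246773 ≈ -1.8239e-5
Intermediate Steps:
w = -20567/3 (w = (1/3)*(-20567) = -20567/3 ≈ -6855.7)
O(z) = (-78 + z)/(204 + z)
1/(w + (O(65) - 47973)) = 1/(-20567/3 + ((-78 + 65)/(204 + 65) - 47973)) = 1/(-20567/3 + (-13/269 - 47973)) = 1/(-20567/3 - 12904750/269) = 1/(-44246773/807) = -807/44246773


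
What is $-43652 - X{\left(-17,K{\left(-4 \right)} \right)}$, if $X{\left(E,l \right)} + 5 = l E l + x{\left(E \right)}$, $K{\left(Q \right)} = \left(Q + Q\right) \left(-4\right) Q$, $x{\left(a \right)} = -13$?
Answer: $234894$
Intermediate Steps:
$K{\left(Q \right)} = - 8 Q^{2}$ ($K{\left(Q \right)} = 2 Q \left(-4\right) Q = - 8 Q Q = - 8 Q^{2}$)
$X{\left(E,l \right)} = -18 + E l^{2}$ ($X{\left(E,l \right)} = -5 + \left(l E l - 13\right) = -5 + \left(E l l - 13\right) = -5 + \left(E l^{2} - 13\right) = -5 + \left(-13 + E l^{2}\right) = -18 + E l^{2}$)
$-43652 - X{\left(-17,K{\left(-4 \right)} \right)} = -43652 - \left(-18 - 17 \left(- 8 \left(-4\right)^{2}\right)^{2}\right) = -43652 - \left(-18 - 17 \left(\left(-8\right) 16\right)^{2}\right) = -43652 - \left(-18 - 17 \left(-128\right)^{2}\right) = -43652 - \left(-18 - 278528\right) = -43652 - -278546 = -43652 + 278546 = 234894$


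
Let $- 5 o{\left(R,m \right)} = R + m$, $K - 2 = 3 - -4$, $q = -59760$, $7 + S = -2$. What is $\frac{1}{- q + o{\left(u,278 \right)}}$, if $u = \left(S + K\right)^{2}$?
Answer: $\frac{5}{298522} \approx 1.6749 \cdot 10^{-5}$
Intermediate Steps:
$S = -9$ ($S = -7 - 2 = -9$)
$K = 9$ ($K = 2 + \left(3 - -4\right) = 2 + \left(3 + 4\right) = 2 + 7 = 9$)
$u = 0$ ($u = \left(-9 + 9\right)^{2} = 0^{2} = 0$)
$o{\left(R,m \right)} = - \frac{R}{5} - \frac{m}{5}$ ($o{\left(R,m \right)} = - \frac{R + m}{5} = - \frac{R}{5} - \frac{m}{5}$)
$\frac{1}{- q + o{\left(u,278 \right)}} = \frac{1}{\left(-1\right) \left(-59760\right) - \frac{278}{5}} = \frac{1}{59760 + \left(0 - \frac{278}{5}\right)} = \frac{1}{59760 - \frac{278}{5}} = \frac{1}{\frac{298522}{5}} = \frac{5}{298522}$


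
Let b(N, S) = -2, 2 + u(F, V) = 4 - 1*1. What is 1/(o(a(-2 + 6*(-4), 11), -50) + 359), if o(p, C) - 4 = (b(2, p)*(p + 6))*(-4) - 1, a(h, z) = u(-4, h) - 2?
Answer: 1/402 ≈ 0.0024876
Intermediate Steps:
u(F, V) = 1 (u(F, V) = -2 + (4 - 1*1) = -2 + (4 - 1) = -2 + 3 = 1)
a(h, z) = -1 (a(h, z) = 1 - 2 = -1)
o(p, C) = 51 + 8*p (o(p, C) = 4 + (-2*(p + 6)*(-4) - 1) = 4 + (-2*(6 + p)*(-4) - 1) = 4 + ((-12 - 2*p)*(-4) - 1) = 4 + ((48 + 8*p) - 1) = 4 + (47 + 8*p) = 51 + 8*p)
1/(o(a(-2 + 6*(-4), 11), -50) + 359) = 1/((51 + 8*(-1)) + 359) = 1/((51 - 8) + 359) = 1/(43 + 359) = 1/402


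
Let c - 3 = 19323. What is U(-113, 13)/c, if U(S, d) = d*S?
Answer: -1469/19326 ≈ -0.076012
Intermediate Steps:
c = 19326 (c = 3 + 19323 = 19326)
U(S, d) = S*d
U(-113, 13)/c = -113*13/19326 = -1469*1/19326 = -1469/19326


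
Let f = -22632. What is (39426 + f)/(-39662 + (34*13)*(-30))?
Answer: -8397/26461 ≈ -0.31734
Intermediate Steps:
(39426 + f)/(-39662 + (34*13)*(-30)) = (39426 - 22632)/(-39662 + (34*13)*(-30)) = 16794/(-39662 + 442*(-30)) = 16794/(-39662 - 13260) = 16794/(-52922) = 16794*(-1/52922) = -8397/26461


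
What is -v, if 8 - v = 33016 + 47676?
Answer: 80684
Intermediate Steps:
v = -80684 (v = 8 - (33016 + 47676) = 8 - 1*80692 = 8 - 80692 = -80684)
-v = -1*(-80684) = 80684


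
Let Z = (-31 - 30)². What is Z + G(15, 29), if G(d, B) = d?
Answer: 3736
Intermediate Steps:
Z = 3721 (Z = (-61)² = 3721)
Z + G(15, 29) = 3721 + 15 = 3736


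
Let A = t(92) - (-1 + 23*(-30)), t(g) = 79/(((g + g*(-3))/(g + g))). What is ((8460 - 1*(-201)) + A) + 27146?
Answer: 36419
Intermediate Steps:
t(g) = -79 (t(g) = 79/(((g - 3*g)/((2*g)))) = 79/(((-2*g)*(1/(2*g)))) = 79/(-1) = 79*(-1) = -79)
A = 612 (A = -79 - (-1 + 23*(-30)) = -79 - (-1 - 690) = -79 - 1*(-691) = -79 + 691 = 612)
((8460 - 1*(-201)) + A) + 27146 = ((8460 - 1*(-201)) + 612) + 27146 = ((8460 + 201) + 612) + 27146 = (8661 + 612) + 27146 = 9273 + 27146 = 36419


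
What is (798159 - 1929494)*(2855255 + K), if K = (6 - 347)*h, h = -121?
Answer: -3276929928860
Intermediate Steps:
K = 41261 (K = (6 - 347)*(-121) = -341*(-121) = 41261)
(798159 - 1929494)*(2855255 + K) = (798159 - 1929494)*(2855255 + 41261) = -1131335*2896516 = -3276929928860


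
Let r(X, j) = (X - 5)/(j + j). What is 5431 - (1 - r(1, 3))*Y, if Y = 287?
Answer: 14858/3 ≈ 4952.7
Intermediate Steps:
r(X, j) = (-5 + X)/(2*j) (r(X, j) = (-5 + X)/((2*j)) = (-5 + X)*(1/(2*j)) = (-5 + X)/(2*j))
5431 - (1 - r(1, 3))*Y = 5431 - (1 - (-5 + 1)/(2*3))*287 = 5431 - (1 - (-4)/(2*3))*287 = 5431 - (1 - 1*(-2/3))*287 = 5431 - (1 + 2/3)*287 = 5431 - 5*287/3 = 5431 - 1*1435/3 = 5431 - 1435/3 = 14858/3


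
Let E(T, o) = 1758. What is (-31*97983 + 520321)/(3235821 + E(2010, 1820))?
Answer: -2517152/3237579 ≈ -0.77748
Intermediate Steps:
(-31*97983 + 520321)/(3235821 + E(2010, 1820)) = (-31*97983 + 520321)/(3235821 + 1758) = (-3037473 + 520321)/3237579 = -2517152*1/3237579 = -2517152/3237579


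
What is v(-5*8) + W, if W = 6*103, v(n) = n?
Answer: 578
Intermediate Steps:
W = 618
v(-5*8) + W = -5*8 + 618 = -40 + 618 = 578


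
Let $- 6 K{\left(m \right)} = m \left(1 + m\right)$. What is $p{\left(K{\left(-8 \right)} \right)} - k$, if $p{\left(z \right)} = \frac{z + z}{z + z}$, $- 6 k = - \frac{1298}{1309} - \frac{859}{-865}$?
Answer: $\frac{617761}{617610} \approx 1.0002$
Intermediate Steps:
$K{\left(m \right)} = - \frac{m \left(1 + m\right)}{6}$
$k = - \frac{151}{617610}$ ($k = - \frac{- \frac{1298}{1309} - \frac{859}{-865}}{6} = - \frac{\left(-1298\right) \frac{1}{1309} - - \frac{859}{865}}{6} = - \frac{- \frac{118}{119} + \frac{859}{865}}{6} = \left(- \frac{1}{6}\right) \frac{151}{102935} = - \frac{151}{617610} \approx -0.00024449$)
$p{\left(z \right)} = 1$ ($p{\left(z \right)} = \frac{2 z}{2 z} = 2 z \frac{1}{2 z} = 1$)
$p{\left(K{\left(-8 \right)} \right)} - k = 1 - - \frac{151}{617610} = 1 + \frac{151}{617610} = \frac{617761}{617610}$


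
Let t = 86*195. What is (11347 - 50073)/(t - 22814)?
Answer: 19363/3022 ≈ 6.4073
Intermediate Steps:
t = 16770
(11347 - 50073)/(t - 22814) = (11347 - 50073)/(16770 - 22814) = -38726/(-6044) = -38726*(-1/6044) = 19363/3022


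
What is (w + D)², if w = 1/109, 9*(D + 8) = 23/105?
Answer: 673364665744/10610030025 ≈ 63.465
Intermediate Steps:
D = -7537/945 (D = -8 + (23/105)/9 = -8 + (23*(1/105))/9 = -8 + (⅑)*(23/105) = -8 + 23/945 = -7537/945 ≈ -7.9757)
w = 1/109 ≈ 0.0091743
(w + D)² = (1/109 - 7537/945)² = (-820588/103005)² = 673364665744/10610030025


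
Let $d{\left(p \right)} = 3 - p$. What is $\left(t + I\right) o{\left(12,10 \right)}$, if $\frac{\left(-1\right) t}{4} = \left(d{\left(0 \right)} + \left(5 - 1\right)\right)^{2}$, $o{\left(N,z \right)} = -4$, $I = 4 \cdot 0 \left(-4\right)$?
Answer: $784$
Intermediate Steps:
$I = 0$ ($I = 0 \left(-4\right) = 0$)
$t = -196$ ($t = - 4 \left(\left(3 - 0\right) + \left(5 - 1\right)\right)^{2} = - 4 \left(\left(3 + 0\right) + 4\right)^{2} = - 4 \left(3 + 4\right)^{2} = - 4 \cdot 7^{2} = \left(-4\right) 49 = -196$)
$\left(t + I\right) o{\left(12,10 \right)} = \left(-196 + 0\right) \left(-4\right) = \left(-196\right) \left(-4\right) = 784$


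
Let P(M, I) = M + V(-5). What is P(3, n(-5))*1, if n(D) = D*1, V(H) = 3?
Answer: 6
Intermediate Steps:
n(D) = D
P(M, I) = 3 + M (P(M, I) = M + 3 = 3 + M)
P(3, n(-5))*1 = (3 + 3)*1 = 6*1 = 6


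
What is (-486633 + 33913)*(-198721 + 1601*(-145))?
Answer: 195061655520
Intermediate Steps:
(-486633 + 33913)*(-198721 + 1601*(-145)) = -452720*(-198721 - 232145) = -452720*(-430866) = 195061655520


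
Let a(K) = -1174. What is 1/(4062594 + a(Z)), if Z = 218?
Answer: 1/4061420 ≈ 2.4622e-7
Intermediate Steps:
1/(4062594 + a(Z)) = 1/(4062594 - 1174) = 1/4061420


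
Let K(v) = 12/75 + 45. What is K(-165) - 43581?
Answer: -1088396/25 ≈ -43536.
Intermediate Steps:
K(v) = 1129/25 (K(v) = 12*(1/75) + 45 = 4/25 + 45 = 1129/25)
K(-165) - 43581 = 1129/25 - 43581 = -1088396/25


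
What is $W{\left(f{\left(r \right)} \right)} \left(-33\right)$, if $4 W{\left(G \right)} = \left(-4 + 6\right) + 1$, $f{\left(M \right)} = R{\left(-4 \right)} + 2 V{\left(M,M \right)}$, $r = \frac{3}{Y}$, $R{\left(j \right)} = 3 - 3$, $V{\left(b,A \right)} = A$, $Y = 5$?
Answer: $- \frac{99}{4} \approx -24.75$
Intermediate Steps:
$R{\left(j \right)} = 0$ ($R{\left(j \right)} = 3 - 3 = 0$)
$r = \frac{3}{5} \approx 0.6$
$f{\left(M \right)} = 2 M$ ($f{\left(M \right)} = 0 + 2 M = 2 M$)
$W{\left(G \right)} = \frac{3}{4}$ ($W{\left(G \right)} = \frac{\left(-4 + 6\right) + 1}{4} = \frac{2 + 1}{4} = \frac{1}{4} \cdot 3 = \frac{3}{4}$)
$W{\left(f{\left(r \right)} \right)} \left(-33\right) = \frac{3}{4} \left(-33\right) = - \frac{99}{4}$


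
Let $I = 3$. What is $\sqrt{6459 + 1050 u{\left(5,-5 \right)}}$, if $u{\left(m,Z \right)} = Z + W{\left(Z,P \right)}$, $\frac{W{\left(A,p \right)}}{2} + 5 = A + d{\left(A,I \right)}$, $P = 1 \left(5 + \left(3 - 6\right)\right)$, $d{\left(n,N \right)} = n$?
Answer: $i \sqrt{30291} \approx 174.04 i$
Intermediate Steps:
$P = 2$ ($P = 1 \left(5 + \left(3 - 6\right)\right) = 1 \left(5 - 3\right) = 1 \cdot 2 = 2$)
$W{\left(A,p \right)} = -10 + 4 A$ ($W{\left(A,p \right)} = -10 + 2 \left(A + A\right) = -10 + 2 \cdot 2 A = -10 + 4 A$)
$u{\left(m,Z \right)} = -10 + 5 Z$ ($u{\left(m,Z \right)} = Z + \left(-10 + 4 Z\right) = -10 + 5 Z$)
$\sqrt{6459 + 1050 u{\left(5,-5 \right)}} = \sqrt{6459 + 1050 \left(-10 + 5 \left(-5\right)\right)} = \sqrt{6459 + 1050 \left(-10 - 25\right)} = \sqrt{6459 + 1050 \left(-35\right)} = \sqrt{6459 - 36750} = \sqrt{-30291} = i \sqrt{30291}$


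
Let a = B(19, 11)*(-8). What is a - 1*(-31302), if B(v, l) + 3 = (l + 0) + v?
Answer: 31086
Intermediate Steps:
B(v, l) = -3 + l + v (B(v, l) = -3 + ((l + 0) + v) = -3 + (l + v) = -3 + l + v)
a = -216 (a = (-3 + 11 + 19)*(-8) = 27*(-8) = -216)
a - 1*(-31302) = -216 - 1*(-31302) = -216 + 31302 = 31086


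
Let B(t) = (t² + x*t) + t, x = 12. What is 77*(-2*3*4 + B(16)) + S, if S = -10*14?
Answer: 33740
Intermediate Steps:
S = -140
B(t) = t² + 13*t (B(t) = (t² + 12*t) + t = t² + 13*t)
77*(-2*3*4 + B(16)) + S = 77*(-2*3*4 + 16*(13 + 16)) - 140 = 77*(-6*4 + 16*29) - 140 = 77*(-24 + 464) - 140 = 77*440 - 140 = 33880 - 140 = 33740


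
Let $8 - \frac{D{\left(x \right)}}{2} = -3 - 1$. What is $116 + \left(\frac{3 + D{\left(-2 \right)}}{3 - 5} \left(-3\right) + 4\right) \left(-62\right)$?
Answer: $-2643$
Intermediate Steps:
$D{\left(x \right)} = 24$ ($D{\left(x \right)} = 16 - 2 \left(-3 - 1\right) = 16 - -8 = 16 + 8 = 24$)
$116 + \left(\frac{3 + D{\left(-2 \right)}}{3 - 5} \left(-3\right) + 4\right) \left(-62\right) = 116 + \left(\frac{3 + 24}{3 - 5} \left(-3\right) + 4\right) \left(-62\right) = 116 + \left(\frac{27}{-2} \left(-3\right) + 4\right) \left(-62\right) = 116 + \left(27 \left(- \frac{1}{2}\right) \left(-3\right) + 4\right) \left(-62\right) = 116 + \left(\left(- \frac{27}{2}\right) \left(-3\right) + 4\right) \left(-62\right) = 116 + \left(\frac{81}{2} + 4\right) \left(-62\right) = 116 + \frac{89}{2} \left(-62\right) = 116 - 2759 = -2643$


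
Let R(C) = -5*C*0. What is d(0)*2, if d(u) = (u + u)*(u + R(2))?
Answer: 0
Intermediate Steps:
R(C) = 0
d(u) = 2*u² (d(u) = (u + u)*(u + 0) = (2*u)*u = 2*u²)
d(0)*2 = (2*0²)*2 = (2*0)*2 = 0*2 = 0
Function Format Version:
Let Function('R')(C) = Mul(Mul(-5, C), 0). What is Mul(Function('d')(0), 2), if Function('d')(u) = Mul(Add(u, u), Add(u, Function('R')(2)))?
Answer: 0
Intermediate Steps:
Function('R')(C) = 0
Function('d')(u) = Mul(2, Pow(u, 2)) (Function('d')(u) = Mul(Add(u, u), Add(u, 0)) = Mul(Mul(2, u), u) = Mul(2, Pow(u, 2)))
Mul(Function('d')(0), 2) = Mul(Mul(2, Pow(0, 2)), 2) = Mul(Mul(2, 0), 2) = Mul(0, 2) = 0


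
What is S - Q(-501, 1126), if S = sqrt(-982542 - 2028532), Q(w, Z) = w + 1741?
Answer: -1240 + I*sqrt(3011074) ≈ -1240.0 + 1735.2*I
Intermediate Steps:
Q(w, Z) = 1741 + w
S = I*sqrt(3011074) (S = sqrt(-3011074) = I*sqrt(3011074) ≈ 1735.2*I)
S - Q(-501, 1126) = I*sqrt(3011074) - (1741 - 501) = I*sqrt(3011074) - 1*1240 = I*sqrt(3011074) - 1240 = -1240 + I*sqrt(3011074)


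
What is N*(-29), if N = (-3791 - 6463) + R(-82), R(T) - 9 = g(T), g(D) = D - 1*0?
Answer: 299483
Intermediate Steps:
g(D) = D (g(D) = D + 0 = D)
R(T) = 9 + T
N = -10327 (N = (-3791 - 6463) + (9 - 82) = -10254 - 73 = -10327)
N*(-29) = -10327*(-29) = 299483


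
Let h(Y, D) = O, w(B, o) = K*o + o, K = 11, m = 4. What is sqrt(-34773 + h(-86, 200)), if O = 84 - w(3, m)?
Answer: I*sqrt(34737) ≈ 186.38*I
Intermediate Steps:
w(B, o) = 12*o (w(B, o) = 11*o + o = 12*o)
O = 36 (O = 84 - 12*4 = 84 - 1*48 = 84 - 48 = 36)
h(Y, D) = 36
sqrt(-34773 + h(-86, 200)) = sqrt(-34773 + 36) = sqrt(-34737) = I*sqrt(34737)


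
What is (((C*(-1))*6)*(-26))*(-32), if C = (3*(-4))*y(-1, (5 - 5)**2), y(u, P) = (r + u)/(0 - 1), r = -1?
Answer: 119808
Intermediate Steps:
y(u, P) = 1 - u (y(u, P) = (-1 + u)/(0 - 1) = (-1 + u)/(-1) = (-1 + u)*(-1) = 1 - u)
C = -24 (C = (3*(-4))*(1 - 1*(-1)) = -12*(1 + 1) = -12*2 = -24)
(((C*(-1))*6)*(-26))*(-32) = ((-24*(-1)*6)*(-26))*(-32) = ((24*6)*(-26))*(-32) = (144*(-26))*(-32) = -3744*(-32) = 119808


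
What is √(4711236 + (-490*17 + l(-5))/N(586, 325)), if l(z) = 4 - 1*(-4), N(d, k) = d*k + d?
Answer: √42983848487358066/95518 ≈ 2170.5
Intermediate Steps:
N(d, k) = d + d*k
l(z) = 8 (l(z) = 4 + 4 = 8)
√(4711236 + (-490*17 + l(-5))/N(586, 325)) = √(4711236 + (-490*17 + 8)/((586*(1 + 325)))) = √(4711236 + (-8330 + 8)/((586*326))) = √(4711236 - 8322/191036) = √(4711236 - 8322*1/191036) = √(4711236 - 4161/95518) = √(450007836087/95518) = √42983848487358066/95518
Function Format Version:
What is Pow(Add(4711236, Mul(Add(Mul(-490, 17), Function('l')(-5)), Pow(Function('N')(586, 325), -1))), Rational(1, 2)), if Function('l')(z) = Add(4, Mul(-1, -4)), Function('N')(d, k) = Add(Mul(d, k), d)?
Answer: Mul(Rational(1, 95518), Pow(42983848487358066, Rational(1, 2))) ≈ 2170.5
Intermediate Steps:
Function('N')(d, k) = Add(d, Mul(d, k))
Function('l')(z) = 8 (Function('l')(z) = Add(4, 4) = 8)
Pow(Add(4711236, Mul(Add(Mul(-490, 17), Function('l')(-5)), Pow(Function('N')(586, 325), -1))), Rational(1, 2)) = Pow(Add(4711236, Mul(Add(Mul(-490, 17), 8), Pow(Mul(586, Add(1, 325)), -1))), Rational(1, 2)) = Pow(Add(4711236, Mul(Add(-8330, 8), Pow(Mul(586, 326), -1))), Rational(1, 2)) = Pow(Add(4711236, Mul(-8322, Pow(191036, -1))), Rational(1, 2)) = Pow(Add(4711236, Mul(-8322, Rational(1, 191036))), Rational(1, 2)) = Pow(Add(4711236, Rational(-4161, 95518)), Rational(1, 2)) = Pow(Rational(450007836087, 95518), Rational(1, 2)) = Mul(Rational(1, 95518), Pow(42983848487358066, Rational(1, 2)))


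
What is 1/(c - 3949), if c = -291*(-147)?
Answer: 1/38828 ≈ 2.5755e-5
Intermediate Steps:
c = 42777
1/(c - 3949) = 1/(42777 - 3949) = 1/38828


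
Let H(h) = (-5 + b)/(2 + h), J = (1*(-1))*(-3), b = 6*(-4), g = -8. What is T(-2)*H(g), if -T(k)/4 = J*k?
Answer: 116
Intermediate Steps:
b = -24
J = 3 (J = -1*(-3) = 3)
H(h) = -29/(2 + h) (H(h) = (-5 - 24)/(2 + h) = -29/(2 + h))
T(k) = -12*k
T(-2)*H(g) = (-12*(-2))*(-29/(2 - 8)) = 24*(-29/(-6)) = 24*(-29*(-⅙)) = 24*(29/6) = 116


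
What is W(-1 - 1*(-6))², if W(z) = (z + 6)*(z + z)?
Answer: 12100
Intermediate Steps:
W(z) = 2*z*(6 + z) (W(z) = (6 + z)*(2*z) = 2*z*(6 + z))
W(-1 - 1*(-6))² = (2*(-1 - 1*(-6))*(6 + (-1 - 1*(-6))))² = (2*(-1 + 6)*(6 + (-1 + 6)))² = (2*5*(6 + 5))² = (2*5*11)² = 110² = 12100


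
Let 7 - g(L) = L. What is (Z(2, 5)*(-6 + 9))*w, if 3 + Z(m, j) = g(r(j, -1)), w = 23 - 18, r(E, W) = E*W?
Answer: 135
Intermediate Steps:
g(L) = 7 - L
w = 5
Z(m, j) = 4 + j (Z(m, j) = -3 + (7 - j*(-1)) = -3 + (7 - (-1)*j) = -3 + (7 + j) = 4 + j)
(Z(2, 5)*(-6 + 9))*w = ((4 + 5)*(-6 + 9))*5 = (9*3)*5 = 27*5 = 135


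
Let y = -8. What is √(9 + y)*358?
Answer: 358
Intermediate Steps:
√(9 + y)*358 = √(9 - 8)*358 = √1*358 = 1*358 = 358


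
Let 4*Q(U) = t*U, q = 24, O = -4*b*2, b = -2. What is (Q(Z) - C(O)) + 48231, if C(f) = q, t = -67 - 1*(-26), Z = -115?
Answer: 197543/4 ≈ 49386.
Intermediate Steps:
t = -41 (t = -67 + 26 = -41)
O = 16 (O = -4*(-2)*2 = 8*2 = 16)
Q(U) = -41*U/4 (Q(U) = (-41*U)/4 = -41*U/4)
C(f) = 24
(Q(Z) - C(O)) + 48231 = (-41/4*(-115) - 1*24) + 48231 = (4715/4 - 24) + 48231 = 4619/4 + 48231 = 197543/4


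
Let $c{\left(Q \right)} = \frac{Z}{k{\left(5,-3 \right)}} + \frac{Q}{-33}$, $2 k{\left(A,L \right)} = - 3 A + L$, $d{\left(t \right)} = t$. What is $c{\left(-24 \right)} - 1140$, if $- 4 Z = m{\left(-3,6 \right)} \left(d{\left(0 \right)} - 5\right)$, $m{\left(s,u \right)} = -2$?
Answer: $- \frac{225521}{198} \approx -1139.0$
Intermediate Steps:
$Z = - \frac{5}{2}$ ($Z = - \frac{\left(-2\right) \left(0 - 5\right)}{4} = - \frac{\left(-2\right) \left(-5\right)}{4} = \left(- \frac{1}{4}\right) 10 = - \frac{5}{2} \approx -2.5$)
$k{\left(A,L \right)} = \frac{L}{2} - \frac{3 A}{2}$ ($k{\left(A,L \right)} = \frac{- 3 A + L}{2} = \frac{L - 3 A}{2} = \frac{L}{2} - \frac{3 A}{2}$)
$c{\left(Q \right)} = \frac{5}{18} - \frac{Q}{33}$ ($c{\left(Q \right)} = - \frac{5}{2 \left(\frac{1}{2} \left(-3\right) - \frac{15}{2}\right)} + \frac{Q}{-33} = - \frac{5}{2 \left(- \frac{3}{2} - \frac{15}{2}\right)} + Q \left(- \frac{1}{33}\right) = - \frac{5}{2 \left(-9\right)} - \frac{Q}{33} = \left(- \frac{5}{2}\right) \left(- \frac{1}{9}\right) - \frac{Q}{33} = \frac{5}{18} - \frac{Q}{33}$)
$c{\left(-24 \right)} - 1140 = \left(\frac{5}{18} - - \frac{8}{11}\right) - 1140 = \left(\frac{5}{18} + \frac{8}{11}\right) - 1140 = \frac{199}{198} - 1140 = - \frac{225521}{198}$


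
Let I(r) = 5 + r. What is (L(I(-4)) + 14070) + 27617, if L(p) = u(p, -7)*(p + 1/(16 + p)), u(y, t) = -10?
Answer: 708499/17 ≈ 41676.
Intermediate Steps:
L(p) = -10*p - 10/(16 + p) (L(p) = -10*(p + 1/(16 + p)) = -10*p - 10/(16 + p))
(L(I(-4)) + 14070) + 27617 = (10*(-1 - (5 - 4)**2 - 16*(5 - 4))/(16 + (5 - 4)) + 14070) + 27617 = (10*(-1 - 1*1**2 - 16*1)/(16 + 1) + 14070) + 27617 = (10*(-1 - 1*1 - 16)/17 + 14070) + 27617 = (10*(1/17)*(-1 - 1 - 16) + 14070) + 27617 = (10*(1/17)*(-18) + 14070) + 27617 = (-180/17 + 14070) + 27617 = 239010/17 + 27617 = 708499/17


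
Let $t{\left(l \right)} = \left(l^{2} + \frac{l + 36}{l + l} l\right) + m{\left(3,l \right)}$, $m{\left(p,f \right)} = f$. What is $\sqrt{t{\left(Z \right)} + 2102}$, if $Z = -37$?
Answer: $\frac{3 \sqrt{1526}}{2} \approx 58.596$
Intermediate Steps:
$t{\left(l \right)} = 18 + l^{2} + \frac{3 l}{2}$ ($t{\left(l \right)} = \left(l^{2} + \frac{l + 36}{l + l} l\right) + l = \left(l^{2} + \frac{36 + l}{2 l} l\right) + l = \left(l^{2} + \left(18 + \frac{l}{2}\right)\right) + l = \left(18 + l^{2} + \frac{l}{2}\right) + l = 18 + l^{2} + \frac{3 l}{2}$)
$\sqrt{t{\left(Z \right)} + 2102} = \sqrt{\left(18 + \left(-37\right)^{2} + \frac{3}{2} \left(-37\right)\right) + 2102} = \sqrt{\left(18 + 1369 - \frac{111}{2}\right) + 2102} = \sqrt{\frac{2663}{2} + 2102} = \sqrt{\frac{6867}{2}} = \frac{3 \sqrt{1526}}{2}$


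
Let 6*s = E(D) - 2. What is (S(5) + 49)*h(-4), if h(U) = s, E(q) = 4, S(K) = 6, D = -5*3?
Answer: 55/3 ≈ 18.333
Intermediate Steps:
D = -15
s = ⅓ (s = (4 - 2)/6 = (⅙)*2 = ⅓ ≈ 0.33333)
h(U) = ⅓
(S(5) + 49)*h(-4) = (6 + 49)*(⅓) = 55*(⅓) = 55/3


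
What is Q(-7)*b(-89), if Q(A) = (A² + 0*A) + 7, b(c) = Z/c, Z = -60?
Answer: 3360/89 ≈ 37.753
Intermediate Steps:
b(c) = -60/c
Q(A) = 7 + A² (Q(A) = (A² + 0) + 7 = A² + 7 = 7 + A²)
Q(-7)*b(-89) = (7 + (-7)²)*(-60/(-89)) = (7 + 49)*(-60*(-1/89)) = 56*(60/89) = 3360/89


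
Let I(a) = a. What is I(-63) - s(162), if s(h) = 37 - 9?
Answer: -91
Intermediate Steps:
s(h) = 28
I(-63) - s(162) = -63 - 1*28 = -63 - 28 = -91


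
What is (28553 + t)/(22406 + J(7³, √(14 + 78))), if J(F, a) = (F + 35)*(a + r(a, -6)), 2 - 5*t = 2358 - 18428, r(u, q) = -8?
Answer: 1539289367/906291490 - 30020193*√23/453145745 ≈ 1.3807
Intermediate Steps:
t = 16072/5 (t = ⅖ - (2358 - 18428)/5 = ⅖ - ⅕*(-16070) = ⅖ + 3214 = 16072/5 ≈ 3214.4)
J(F, a) = (-8 + a)*(35 + F) (J(F, a) = (F + 35)*(a - 8) = (35 + F)*(-8 + a) = (-8 + a)*(35 + F))
(28553 + t)/(22406 + J(7³, √(14 + 78))) = (28553 + 16072/5)/(22406 + (-280 - 8*7³ + 35*√(14 + 78) + 7³*√(14 + 78))) = 158837/(5*(22406 + (-280 - 8*343 + 35*√92 + 343*√92))) = 158837/(5*(22406 + (-280 - 2744 + 35*(2*√23) + 343*(2*√23)))) = 158837/(5*(22406 + (-280 - 2744 + 70*√23 + 686*√23))) = 158837/(5*(22406 + (-3024 + 756*√23))) = 158837/(5*(19382 + 756*√23))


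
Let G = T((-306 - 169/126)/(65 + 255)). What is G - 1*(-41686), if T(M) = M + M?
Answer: 168070207/4032 ≈ 41684.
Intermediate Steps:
T(M) = 2*M
G = -7745/4032 (G = 2*((-306 - 169/126)/(65 + 255)) = 2*((-306 - 169*1/126)/320) = 2*((-306 - 169/126)*(1/320)) = 2*(-38725/126*1/320) = 2*(-7745/8064) = -7745/4032 ≈ -1.9209)
G - 1*(-41686) = -7745/4032 - 1*(-41686) = -7745/4032 + 41686 = 168070207/4032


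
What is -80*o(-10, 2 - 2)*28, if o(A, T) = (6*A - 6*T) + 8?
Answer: 116480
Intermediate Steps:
o(A, T) = 8 - 6*T + 6*A (o(A, T) = (-6*T + 6*A) + 8 = 8 - 6*T + 6*A)
-80*o(-10, 2 - 2)*28 = -80*(8 - 6*(2 - 2) + 6*(-10))*28 = -80*(8 - 6*0 - 60)*28 = -80*(8 + 0 - 60)*28 = -80*(-52)*28 = 4160*28 = 116480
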